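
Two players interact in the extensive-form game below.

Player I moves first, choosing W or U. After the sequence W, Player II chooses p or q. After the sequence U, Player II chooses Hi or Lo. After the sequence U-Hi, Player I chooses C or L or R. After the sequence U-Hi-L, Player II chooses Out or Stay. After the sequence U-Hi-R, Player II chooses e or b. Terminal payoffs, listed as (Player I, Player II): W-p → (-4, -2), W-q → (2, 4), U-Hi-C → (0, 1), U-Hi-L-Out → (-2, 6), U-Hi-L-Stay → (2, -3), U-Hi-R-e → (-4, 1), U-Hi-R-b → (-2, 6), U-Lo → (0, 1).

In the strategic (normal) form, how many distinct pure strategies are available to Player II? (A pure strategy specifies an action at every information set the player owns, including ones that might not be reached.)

16

Player II owns the node after W with actions {p, q} — two choices.
Player II owns the node after U with actions {Hi, Lo} — two choices.
Player II owns the node after U-Hi-L with actions {Out, Stay} — two choices.
Player II owns the node after U-Hi-R with actions {e, b} — two choices.
A pure strategy fixes one action at each information set independently, so the count is the product 2 × 2 × 2 × 2 = 16.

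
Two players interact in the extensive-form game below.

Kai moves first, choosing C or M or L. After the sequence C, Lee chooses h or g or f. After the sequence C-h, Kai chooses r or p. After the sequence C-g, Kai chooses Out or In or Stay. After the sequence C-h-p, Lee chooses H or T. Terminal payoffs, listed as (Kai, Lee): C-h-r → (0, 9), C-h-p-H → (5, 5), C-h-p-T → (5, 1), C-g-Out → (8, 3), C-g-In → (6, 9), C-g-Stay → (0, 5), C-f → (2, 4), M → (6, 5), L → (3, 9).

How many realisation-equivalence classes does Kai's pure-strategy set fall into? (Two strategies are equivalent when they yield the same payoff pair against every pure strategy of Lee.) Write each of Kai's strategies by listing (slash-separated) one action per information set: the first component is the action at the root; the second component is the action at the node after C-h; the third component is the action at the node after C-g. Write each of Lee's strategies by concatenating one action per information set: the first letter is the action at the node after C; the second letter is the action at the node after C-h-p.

8

Kai has 18 pure strategies: C/r/Out, C/r/In, C/r/Stay, C/p/Out, C/p/In, C/p/Stay, M/r/Out, M/r/In, M/r/Stay, M/p/Out, M/p/In, M/p/Stay, L/r/Out, L/r/In, L/r/Stay, L/p/Out, L/p/In, L/p/Stay. Columns: hH, hT, gH, gT, fH, fT.
{C/r/Out} → row (0,9) (0,9) (8,3) (8,3) (2,4) (2,4)
{C/r/In} → row (0,9) (0,9) (6,9) (6,9) (2,4) (2,4)
{C/r/Stay} → row (0,9) (0,9) (0,5) (0,5) (2,4) (2,4)
{C/p/Out} → row (5,5) (5,1) (8,3) (8,3) (2,4) (2,4)
{C/p/In} → row (5,5) (5,1) (6,9) (6,9) (2,4) (2,4)
{C/p/Stay} → row (5,5) (5,1) (0,5) (0,5) (2,4) (2,4)
{M/r/Out, M/r/In, M/r/Stay, M/p/Out, M/p/In, M/p/Stay} → row (6,5) (6,5) (6,5) (6,5) (6,5) (6,5)
{L/r/Out, L/r/In, L/r/Stay, L/p/Out, L/p/In, L/p/Stay} → row (3,9) (3,9) (3,9) (3,9) (3,9) (3,9)
That's 8 distinct rows out of 18 strategies.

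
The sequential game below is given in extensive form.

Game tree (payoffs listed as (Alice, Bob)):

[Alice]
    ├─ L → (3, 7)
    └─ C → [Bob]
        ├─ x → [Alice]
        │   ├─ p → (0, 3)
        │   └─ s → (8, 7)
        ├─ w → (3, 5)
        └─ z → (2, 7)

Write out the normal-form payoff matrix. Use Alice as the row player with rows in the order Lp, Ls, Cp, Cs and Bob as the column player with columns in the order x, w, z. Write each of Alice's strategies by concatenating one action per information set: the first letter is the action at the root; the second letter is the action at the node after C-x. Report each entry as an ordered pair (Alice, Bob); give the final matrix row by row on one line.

Row Lp: x→(3,7), w→(3,7), z→(3,7)
Row Ls: x→(3,7), w→(3,7), z→(3,7)
Row Cp: x→(0,3), w→(3,5), z→(2,7)
Row Cs: x→(8,7), w→(3,5), z→(2,7)

Lp: (3,7) (3,7) (3,7) | Ls: (3,7) (3,7) (3,7) | Cp: (0,3) (3,5) (2,7) | Cs: (8,7) (3,5) (2,7)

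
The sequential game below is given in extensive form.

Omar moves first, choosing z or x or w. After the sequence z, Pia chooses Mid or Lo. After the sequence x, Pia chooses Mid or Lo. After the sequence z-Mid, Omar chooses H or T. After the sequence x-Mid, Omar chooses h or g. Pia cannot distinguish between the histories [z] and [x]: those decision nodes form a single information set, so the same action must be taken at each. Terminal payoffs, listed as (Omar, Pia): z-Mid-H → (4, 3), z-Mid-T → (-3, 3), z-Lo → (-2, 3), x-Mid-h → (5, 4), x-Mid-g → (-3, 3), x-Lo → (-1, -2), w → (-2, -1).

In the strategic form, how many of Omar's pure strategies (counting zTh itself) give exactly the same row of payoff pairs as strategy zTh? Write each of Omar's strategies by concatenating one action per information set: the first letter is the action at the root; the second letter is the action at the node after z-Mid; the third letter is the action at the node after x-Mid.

Row for zTh (columns Mid, Lo): (-3,3) (-2,3).
Under zTh, Omar's choice at the node after x-Mid can never be reached regardless of what Pia does, so varying those choices leaves every outcome unchanged.
Holding the reachable choices fixed and varying the unreachable one freely already gives 2 equivalent strategies.
No other strategy reproduces this row, so those 2 are the full class: zTh, zTg.

2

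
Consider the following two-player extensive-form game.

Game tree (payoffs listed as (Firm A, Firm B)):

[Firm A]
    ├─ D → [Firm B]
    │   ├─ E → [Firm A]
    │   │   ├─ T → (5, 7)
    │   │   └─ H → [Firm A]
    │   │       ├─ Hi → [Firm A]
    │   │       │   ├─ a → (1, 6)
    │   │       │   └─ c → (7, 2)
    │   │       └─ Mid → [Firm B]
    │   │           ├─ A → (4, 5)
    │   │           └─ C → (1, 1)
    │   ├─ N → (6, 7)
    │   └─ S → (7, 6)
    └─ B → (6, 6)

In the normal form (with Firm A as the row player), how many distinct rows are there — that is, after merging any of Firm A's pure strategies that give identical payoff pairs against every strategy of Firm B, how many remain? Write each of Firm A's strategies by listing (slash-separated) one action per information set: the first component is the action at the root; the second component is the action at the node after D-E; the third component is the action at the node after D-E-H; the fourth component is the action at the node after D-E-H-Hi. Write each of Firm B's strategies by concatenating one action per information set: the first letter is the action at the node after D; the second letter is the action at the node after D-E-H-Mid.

5

Firm A has 16 pure strategies: D/T/Hi/a, D/T/Hi/c, D/T/Mid/a, D/T/Mid/c, D/H/Hi/a, D/H/Hi/c, D/H/Mid/a, D/H/Mid/c, B/T/Hi/a, B/T/Hi/c, B/T/Mid/a, B/T/Mid/c, B/H/Hi/a, B/H/Hi/c, B/H/Mid/a, B/H/Mid/c. Columns: EA, EC, NA, NC, SA, SC.
{D/T/Hi/a, D/T/Hi/c, D/T/Mid/a, D/T/Mid/c} → row (5,7) (5,7) (6,7) (6,7) (7,6) (7,6)
{D/H/Hi/a} → row (1,6) (1,6) (6,7) (6,7) (7,6) (7,6)
{D/H/Hi/c} → row (7,2) (7,2) (6,7) (6,7) (7,6) (7,6)
{D/H/Mid/a, D/H/Mid/c} → row (4,5) (1,1) (6,7) (6,7) (7,6) (7,6)
{B/T/Hi/a, B/T/Hi/c, B/T/Mid/a, B/T/Mid/c, B/H/Hi/a, B/H/Hi/c, B/H/Mid/a, B/H/Mid/c} → row (6,6) (6,6) (6,6) (6,6) (6,6) (6,6)
That's 5 distinct rows out of 16 strategies.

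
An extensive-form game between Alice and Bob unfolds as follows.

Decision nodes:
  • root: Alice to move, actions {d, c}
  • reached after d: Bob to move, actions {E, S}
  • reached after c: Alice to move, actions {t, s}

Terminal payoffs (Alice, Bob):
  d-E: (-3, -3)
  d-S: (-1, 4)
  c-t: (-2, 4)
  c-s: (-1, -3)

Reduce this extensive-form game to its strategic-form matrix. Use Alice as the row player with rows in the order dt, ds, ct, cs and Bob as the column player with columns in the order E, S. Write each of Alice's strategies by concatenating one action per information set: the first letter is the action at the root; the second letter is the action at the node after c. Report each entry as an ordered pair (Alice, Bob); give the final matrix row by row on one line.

dt: (-3,-3) (-1,4) | ds: (-3,-3) (-1,4) | ct: (-2,4) (-2,4) | cs: (-1,-3) (-1,-3)

            E        S
  dt  (-3,-3)   (-1,4)
  ds  (-3,-3)   (-1,4)
  ct   (-2,4)   (-2,4)
  cs  (-1,-3)  (-1,-3)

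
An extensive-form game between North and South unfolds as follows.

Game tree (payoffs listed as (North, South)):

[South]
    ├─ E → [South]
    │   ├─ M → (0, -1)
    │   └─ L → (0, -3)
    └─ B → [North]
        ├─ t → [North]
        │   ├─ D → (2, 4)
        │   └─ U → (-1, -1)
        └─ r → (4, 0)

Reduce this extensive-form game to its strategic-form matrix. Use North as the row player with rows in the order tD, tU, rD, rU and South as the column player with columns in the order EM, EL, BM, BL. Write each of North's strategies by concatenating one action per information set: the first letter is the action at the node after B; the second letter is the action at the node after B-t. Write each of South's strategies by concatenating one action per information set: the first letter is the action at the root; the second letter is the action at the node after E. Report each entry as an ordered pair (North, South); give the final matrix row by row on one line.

tD: (0,-1) (0,-3) (2,4) (2,4) | tU: (0,-1) (0,-3) (-1,-1) (-1,-1) | rD: (0,-1) (0,-3) (4,0) (4,0) | rU: (0,-1) (0,-3) (4,0) (4,0)

Row tD: EM→(0,-1), EL→(0,-3), BM→(2,4), BL→(2,4)
Row tU: EM→(0,-1), EL→(0,-3), BM→(-1,-1), BL→(-1,-1)
Row rD: EM→(0,-1), EL→(0,-3), BM→(4,0), BL→(4,0)
Row rU: EM→(0,-1), EL→(0,-3), BM→(4,0), BL→(4,0)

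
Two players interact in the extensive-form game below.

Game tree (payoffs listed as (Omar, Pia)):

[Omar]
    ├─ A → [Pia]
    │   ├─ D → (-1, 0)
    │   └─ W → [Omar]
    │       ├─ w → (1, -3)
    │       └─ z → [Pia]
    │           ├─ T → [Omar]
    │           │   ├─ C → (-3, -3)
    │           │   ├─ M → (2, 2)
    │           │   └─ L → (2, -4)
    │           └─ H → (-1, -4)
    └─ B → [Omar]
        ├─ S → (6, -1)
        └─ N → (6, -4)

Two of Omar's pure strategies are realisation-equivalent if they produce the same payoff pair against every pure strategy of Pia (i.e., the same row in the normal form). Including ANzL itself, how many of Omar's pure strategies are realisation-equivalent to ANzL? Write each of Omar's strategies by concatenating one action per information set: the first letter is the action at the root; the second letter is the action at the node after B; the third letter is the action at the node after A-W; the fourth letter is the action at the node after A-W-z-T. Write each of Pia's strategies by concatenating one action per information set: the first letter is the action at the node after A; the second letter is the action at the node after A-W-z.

2

Row for ANzL (columns DT, DH, WT, WH): (-1,0) (-1,0) (2,-4) (-1,-4).
Under ANzL, Omar's choice at the node after B can never be reached regardless of what Pia does, so varying those choices leaves every outcome unchanged.
Holding the reachable choices fixed and varying the unreachable one freely already gives 2 equivalent strategies.
No other strategy reproduces this row, so those 2 are the full class: ASzL, ANzL.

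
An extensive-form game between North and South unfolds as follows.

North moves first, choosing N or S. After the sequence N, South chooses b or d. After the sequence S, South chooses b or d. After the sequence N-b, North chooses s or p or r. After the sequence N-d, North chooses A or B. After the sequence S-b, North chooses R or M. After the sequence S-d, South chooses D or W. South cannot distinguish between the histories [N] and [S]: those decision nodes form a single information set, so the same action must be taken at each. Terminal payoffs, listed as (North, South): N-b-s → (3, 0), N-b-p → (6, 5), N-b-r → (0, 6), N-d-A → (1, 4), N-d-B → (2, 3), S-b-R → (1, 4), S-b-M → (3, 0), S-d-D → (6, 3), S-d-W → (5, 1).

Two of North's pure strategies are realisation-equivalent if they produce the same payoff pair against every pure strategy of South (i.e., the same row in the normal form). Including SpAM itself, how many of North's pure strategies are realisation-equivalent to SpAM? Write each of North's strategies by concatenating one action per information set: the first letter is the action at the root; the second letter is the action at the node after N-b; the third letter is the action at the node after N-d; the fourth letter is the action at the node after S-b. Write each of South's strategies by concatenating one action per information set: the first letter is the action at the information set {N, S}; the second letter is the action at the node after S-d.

Row for SpAM (columns bD, bW, dD, dW): (3,0) (3,0) (6,3) (5,1).
Under SpAM, North's choice at the node after N-b and at the node after N-d can never be reached regardless of what South does, so varying those choices leaves every outcome unchanged.
Holding the reachable choices fixed and varying the unreachable ones freely already gives 3 × 2 = 6 equivalent strategies.
No other strategy reproduces this row, so those 6 are the full class: SsAM, SsBM, SpAM, SpBM, SrAM, SrBM.

6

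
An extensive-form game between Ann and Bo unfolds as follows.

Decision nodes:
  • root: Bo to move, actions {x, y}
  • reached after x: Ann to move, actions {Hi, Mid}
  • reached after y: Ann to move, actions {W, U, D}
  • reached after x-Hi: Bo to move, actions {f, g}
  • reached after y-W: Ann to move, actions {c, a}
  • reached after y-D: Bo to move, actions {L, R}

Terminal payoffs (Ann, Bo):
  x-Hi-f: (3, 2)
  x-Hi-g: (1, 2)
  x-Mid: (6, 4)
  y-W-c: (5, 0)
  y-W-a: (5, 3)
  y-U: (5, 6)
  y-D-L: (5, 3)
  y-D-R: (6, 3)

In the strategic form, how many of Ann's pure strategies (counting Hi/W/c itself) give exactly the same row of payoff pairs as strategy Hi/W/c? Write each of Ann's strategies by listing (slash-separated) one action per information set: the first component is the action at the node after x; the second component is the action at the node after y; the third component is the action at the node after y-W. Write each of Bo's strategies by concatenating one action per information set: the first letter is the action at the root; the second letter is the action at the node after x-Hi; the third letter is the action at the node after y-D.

Row for Hi/W/c (columns xfL, xfR, xgL, xgR, yfL, yfR, ygL, ygR): (3,2) (3,2) (1,2) (1,2) (5,0) (5,0) (5,0) (5,0).
Every one of Ann's information sets is on the play path for some reply by Bo when Ann follows Hi/W/c.
Changing the action at any of them therefore changes at least one column, so only Hi/W/c itself gives this row.

1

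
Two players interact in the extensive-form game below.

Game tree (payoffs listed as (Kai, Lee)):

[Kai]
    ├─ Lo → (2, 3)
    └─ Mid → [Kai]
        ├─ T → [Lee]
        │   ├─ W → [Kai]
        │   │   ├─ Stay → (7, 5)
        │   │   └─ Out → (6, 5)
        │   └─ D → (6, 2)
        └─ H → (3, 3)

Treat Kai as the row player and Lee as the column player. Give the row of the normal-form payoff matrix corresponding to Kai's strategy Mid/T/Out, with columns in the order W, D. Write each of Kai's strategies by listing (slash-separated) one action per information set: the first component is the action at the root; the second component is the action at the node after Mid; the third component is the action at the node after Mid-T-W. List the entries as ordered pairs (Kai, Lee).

(6,5) (6,2)

vs W: Kai plays Mid → Kai plays T at [Mid] → Lee plays W at [Mid-T] → Kai plays Out at [Mid-T-W] → (6, 5)
vs D: Kai plays Mid → Kai plays T at [Mid] → Lee plays D at [Mid-T] → (6, 2)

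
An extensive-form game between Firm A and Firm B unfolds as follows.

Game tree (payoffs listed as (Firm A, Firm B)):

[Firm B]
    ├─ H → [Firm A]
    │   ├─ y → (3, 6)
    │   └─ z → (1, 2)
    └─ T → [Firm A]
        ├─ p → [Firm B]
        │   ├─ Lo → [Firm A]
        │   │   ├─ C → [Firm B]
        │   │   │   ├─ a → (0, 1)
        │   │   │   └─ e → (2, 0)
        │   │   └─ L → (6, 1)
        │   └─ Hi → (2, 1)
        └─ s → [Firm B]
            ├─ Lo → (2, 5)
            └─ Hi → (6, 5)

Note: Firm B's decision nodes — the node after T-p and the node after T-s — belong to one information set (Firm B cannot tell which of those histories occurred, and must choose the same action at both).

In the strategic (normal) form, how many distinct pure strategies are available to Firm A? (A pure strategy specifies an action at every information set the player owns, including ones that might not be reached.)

Firm A owns the node after H with actions {y, z} — two choices.
Firm A owns the node after T with actions {p, s} — two choices.
Firm A owns the node after T-p-Lo with actions {C, L} — two choices.
A pure strategy fixes one action at each information set independently, so the count is the product 2 × 2 × 2 = 8.
(For reference, Firm B has 8 pure strategies, giving a 8×8 normal-form matrix.)

8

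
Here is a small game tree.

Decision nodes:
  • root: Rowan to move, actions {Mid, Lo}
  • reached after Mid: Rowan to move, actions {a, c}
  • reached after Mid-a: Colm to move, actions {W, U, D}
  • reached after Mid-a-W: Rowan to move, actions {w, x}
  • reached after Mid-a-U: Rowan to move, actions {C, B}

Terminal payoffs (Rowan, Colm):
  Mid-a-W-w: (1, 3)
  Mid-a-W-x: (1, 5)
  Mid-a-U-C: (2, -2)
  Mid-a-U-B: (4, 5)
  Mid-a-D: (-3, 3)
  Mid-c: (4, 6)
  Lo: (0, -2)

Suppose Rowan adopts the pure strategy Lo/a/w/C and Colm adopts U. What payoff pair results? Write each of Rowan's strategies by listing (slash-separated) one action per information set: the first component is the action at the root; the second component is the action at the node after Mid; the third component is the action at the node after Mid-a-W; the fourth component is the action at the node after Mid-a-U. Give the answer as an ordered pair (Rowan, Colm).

(0, -2)

Trace the play path from the root:
  Rowan plays Lo
→ terminal payoff (0, -2).
(Rowan's choice at the node after Mid is never reached on this path, so it doesn't affect the outcome.)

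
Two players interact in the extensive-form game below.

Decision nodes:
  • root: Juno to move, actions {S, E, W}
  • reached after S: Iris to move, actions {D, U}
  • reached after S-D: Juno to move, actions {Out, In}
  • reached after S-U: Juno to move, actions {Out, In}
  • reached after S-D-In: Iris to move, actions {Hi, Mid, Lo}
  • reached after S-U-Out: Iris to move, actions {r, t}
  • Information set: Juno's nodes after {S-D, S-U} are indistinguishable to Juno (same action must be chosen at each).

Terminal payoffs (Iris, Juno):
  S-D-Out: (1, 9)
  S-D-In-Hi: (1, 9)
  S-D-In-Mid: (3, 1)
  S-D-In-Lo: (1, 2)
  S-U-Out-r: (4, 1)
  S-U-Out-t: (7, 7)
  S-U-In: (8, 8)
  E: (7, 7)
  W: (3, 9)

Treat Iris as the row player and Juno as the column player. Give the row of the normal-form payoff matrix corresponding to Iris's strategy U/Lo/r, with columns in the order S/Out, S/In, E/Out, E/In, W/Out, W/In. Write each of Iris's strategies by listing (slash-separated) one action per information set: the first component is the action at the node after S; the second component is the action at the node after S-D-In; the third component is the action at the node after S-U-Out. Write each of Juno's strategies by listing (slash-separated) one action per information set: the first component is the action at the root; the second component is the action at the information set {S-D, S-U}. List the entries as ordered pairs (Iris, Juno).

(4,1) (8,8) (7,7) (7,7) (3,9) (3,9)

vs S/Out: Juno plays S → Iris plays U at [S] → Juno plays Out at [S-U] → Iris plays r at [S-U-Out] → (4, 1)
vs S/In: Juno plays S → Iris plays U at [S] → Juno plays In at [S-U] → (8, 8)
vs E/Out: Juno plays E → (7, 7)
vs E/In: Juno plays E → (7, 7)
vs W/Out: Juno plays W → (3, 9)
vs W/In: Juno plays W → (3, 9)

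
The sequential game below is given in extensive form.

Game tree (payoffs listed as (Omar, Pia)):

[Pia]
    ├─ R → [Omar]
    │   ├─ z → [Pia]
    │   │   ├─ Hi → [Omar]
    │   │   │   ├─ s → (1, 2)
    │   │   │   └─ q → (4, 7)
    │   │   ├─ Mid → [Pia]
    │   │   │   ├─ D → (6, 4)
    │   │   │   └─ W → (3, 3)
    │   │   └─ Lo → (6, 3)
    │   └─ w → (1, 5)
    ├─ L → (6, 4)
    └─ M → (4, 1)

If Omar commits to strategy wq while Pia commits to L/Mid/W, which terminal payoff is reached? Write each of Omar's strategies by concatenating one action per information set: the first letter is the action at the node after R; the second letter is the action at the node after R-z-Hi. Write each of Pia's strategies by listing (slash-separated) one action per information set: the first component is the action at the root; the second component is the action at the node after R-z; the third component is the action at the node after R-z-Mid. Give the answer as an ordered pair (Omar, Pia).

Trace the play path from the root:
  Pia plays L
→ terminal payoff (6, 4).
(Omar's choice at the node after R is never reached on this path, so it doesn't affect the outcome.)

(6, 4)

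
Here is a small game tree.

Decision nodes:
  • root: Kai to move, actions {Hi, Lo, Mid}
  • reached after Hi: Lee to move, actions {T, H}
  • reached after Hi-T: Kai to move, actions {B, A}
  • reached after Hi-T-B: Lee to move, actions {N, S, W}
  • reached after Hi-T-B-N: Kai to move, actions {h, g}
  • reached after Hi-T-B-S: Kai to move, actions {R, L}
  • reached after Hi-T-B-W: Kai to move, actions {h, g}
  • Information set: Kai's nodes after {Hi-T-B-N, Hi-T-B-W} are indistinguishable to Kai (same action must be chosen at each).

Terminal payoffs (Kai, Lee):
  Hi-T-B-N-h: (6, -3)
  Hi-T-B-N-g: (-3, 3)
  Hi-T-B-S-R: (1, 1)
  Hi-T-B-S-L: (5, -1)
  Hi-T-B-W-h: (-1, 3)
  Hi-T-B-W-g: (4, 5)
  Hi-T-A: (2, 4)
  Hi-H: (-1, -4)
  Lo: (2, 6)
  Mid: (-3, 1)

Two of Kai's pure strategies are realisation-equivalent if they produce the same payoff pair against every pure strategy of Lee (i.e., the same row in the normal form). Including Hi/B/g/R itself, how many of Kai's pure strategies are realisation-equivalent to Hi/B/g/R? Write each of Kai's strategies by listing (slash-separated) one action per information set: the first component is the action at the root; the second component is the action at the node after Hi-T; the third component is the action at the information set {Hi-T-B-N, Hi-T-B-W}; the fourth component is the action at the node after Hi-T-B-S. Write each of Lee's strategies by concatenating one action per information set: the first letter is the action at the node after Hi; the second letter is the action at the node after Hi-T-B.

1

Row for Hi/B/g/R (columns TN, TS, TW, HN, HS, HW): (-3,3) (1,1) (4,5) (-1,-4) (-1,-4) (-1,-4).
Every one of Kai's information sets is on the play path for some reply by Lee when Kai follows Hi/B/g/R.
Changing the action at any of them therefore changes at least one column, so only Hi/B/g/R itself gives this row.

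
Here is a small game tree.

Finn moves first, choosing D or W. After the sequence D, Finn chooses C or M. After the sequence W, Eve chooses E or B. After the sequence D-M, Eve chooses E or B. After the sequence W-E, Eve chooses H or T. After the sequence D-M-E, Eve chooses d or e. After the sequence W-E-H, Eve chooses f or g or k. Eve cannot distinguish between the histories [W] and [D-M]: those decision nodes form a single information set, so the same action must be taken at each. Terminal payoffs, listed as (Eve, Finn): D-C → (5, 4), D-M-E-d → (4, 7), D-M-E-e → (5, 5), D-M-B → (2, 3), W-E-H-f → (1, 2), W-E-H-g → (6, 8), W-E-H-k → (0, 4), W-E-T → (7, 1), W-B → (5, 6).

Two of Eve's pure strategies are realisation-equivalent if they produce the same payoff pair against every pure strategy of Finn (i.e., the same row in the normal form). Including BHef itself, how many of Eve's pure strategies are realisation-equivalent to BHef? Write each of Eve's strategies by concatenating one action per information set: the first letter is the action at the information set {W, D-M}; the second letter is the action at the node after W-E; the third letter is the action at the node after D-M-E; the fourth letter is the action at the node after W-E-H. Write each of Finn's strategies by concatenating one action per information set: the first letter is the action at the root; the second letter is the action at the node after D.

12

Row for BHef (columns DC, DM, WC, WM): (5,4) (2,3) (5,6) (5,6).
Under BHef, Eve's choice at the node after W-E and at the node after D-M-E and at the node after W-E-H can never be reached regardless of what Finn does, so varying those choices leaves every outcome unchanged.
Holding the reachable choices fixed and varying the unreachable ones freely already gives 2 × 2 × 3 = 12 equivalent strategies.
No other strategy reproduces this row, so those 12 are the full class: BHdf, BHdg, BHdk, BHef, BHeg, BHek, BTdf, BTdg, BTdk, BTef, BTeg, BTek.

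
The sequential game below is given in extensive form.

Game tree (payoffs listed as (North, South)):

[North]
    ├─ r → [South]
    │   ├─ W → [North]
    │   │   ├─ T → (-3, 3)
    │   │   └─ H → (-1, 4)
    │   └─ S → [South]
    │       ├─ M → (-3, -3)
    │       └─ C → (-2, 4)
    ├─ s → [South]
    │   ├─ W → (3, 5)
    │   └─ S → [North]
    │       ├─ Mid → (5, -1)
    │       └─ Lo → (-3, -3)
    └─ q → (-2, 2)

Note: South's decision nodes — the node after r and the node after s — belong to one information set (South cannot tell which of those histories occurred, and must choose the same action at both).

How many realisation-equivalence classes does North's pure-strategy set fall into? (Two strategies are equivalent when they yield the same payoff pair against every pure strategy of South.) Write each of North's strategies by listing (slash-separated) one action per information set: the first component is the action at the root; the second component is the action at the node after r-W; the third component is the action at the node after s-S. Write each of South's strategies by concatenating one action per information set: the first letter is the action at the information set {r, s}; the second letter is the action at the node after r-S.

5

North has 12 pure strategies: r/T/Mid, r/T/Lo, r/H/Mid, r/H/Lo, s/T/Mid, s/T/Lo, s/H/Mid, s/H/Lo, q/T/Mid, q/T/Lo, q/H/Mid, q/H/Lo. Columns: WM, WC, SM, SC.
{r/T/Mid, r/T/Lo} → row (-3,3) (-3,3) (-3,-3) (-2,4)
{r/H/Mid, r/H/Lo} → row (-1,4) (-1,4) (-3,-3) (-2,4)
{s/T/Mid, s/H/Mid} → row (3,5) (3,5) (5,-1) (5,-1)
{s/T/Lo, s/H/Lo} → row (3,5) (3,5) (-3,-3) (-3,-3)
{q/T/Mid, q/T/Lo, q/H/Mid, q/H/Lo} → row (-2,2) (-2,2) (-2,2) (-2,2)
That's 5 distinct rows out of 12 strategies.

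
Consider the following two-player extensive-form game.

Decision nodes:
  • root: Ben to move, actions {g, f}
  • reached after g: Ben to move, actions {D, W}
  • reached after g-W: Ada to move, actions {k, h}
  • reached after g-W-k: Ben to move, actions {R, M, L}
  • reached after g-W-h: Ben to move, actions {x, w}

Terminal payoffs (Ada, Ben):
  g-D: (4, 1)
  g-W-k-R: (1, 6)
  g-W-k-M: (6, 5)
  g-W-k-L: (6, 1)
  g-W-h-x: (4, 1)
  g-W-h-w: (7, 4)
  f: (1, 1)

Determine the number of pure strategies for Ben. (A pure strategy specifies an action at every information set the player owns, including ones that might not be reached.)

Ben owns the root with actions {g, f} — two choices.
Ben owns the node after g with actions {D, W} — two choices.
Ben owns the node after g-W-k with actions {R, M, L} — three choices.
Ben owns the node after g-W-h with actions {x, w} — two choices.
A pure strategy fixes one action at each information set independently, so the count is the product 2 × 2 × 3 × 2 = 24.
(For reference, Ada has 2 pure strategies, giving a 24×2 normal-form matrix.)

24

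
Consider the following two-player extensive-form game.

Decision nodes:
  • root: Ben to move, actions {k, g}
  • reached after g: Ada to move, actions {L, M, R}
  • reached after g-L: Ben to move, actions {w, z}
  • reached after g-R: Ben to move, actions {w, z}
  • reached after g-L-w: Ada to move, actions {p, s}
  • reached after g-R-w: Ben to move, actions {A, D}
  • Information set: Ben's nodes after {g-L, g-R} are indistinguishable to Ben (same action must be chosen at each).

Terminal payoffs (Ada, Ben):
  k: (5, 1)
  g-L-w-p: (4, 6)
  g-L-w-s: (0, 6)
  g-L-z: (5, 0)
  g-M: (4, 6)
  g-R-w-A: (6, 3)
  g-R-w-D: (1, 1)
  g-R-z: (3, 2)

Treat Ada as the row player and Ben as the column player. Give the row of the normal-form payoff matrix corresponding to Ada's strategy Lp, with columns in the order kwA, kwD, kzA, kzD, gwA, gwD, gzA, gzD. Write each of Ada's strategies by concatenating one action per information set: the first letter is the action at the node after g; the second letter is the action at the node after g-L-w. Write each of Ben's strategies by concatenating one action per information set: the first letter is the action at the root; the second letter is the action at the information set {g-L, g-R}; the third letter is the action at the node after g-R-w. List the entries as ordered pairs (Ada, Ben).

(5,1) (5,1) (5,1) (5,1) (4,6) (4,6) (5,0) (5,0)

vs kwA: Ben plays k → (5, 1)
vs kwD: Ben plays k → (5, 1)
vs kzA: Ben plays k → (5, 1)
vs kzD: Ben plays k → (5, 1)
vs gwA: Ben plays g → Ada plays L at [g] → Ben plays w at [g-L] → Ada plays p at [g-L-w] → (4, 6)
vs gwD: Ben plays g → Ada plays L at [g] → Ben plays w at [g-L] → Ada plays p at [g-L-w] → (4, 6)
vs gzA: Ben plays g → Ada plays L at [g] → Ben plays z at [g-L] → (5, 0)
vs gzD: Ben plays g → Ada plays L at [g] → Ben plays z at [g-L] → (5, 0)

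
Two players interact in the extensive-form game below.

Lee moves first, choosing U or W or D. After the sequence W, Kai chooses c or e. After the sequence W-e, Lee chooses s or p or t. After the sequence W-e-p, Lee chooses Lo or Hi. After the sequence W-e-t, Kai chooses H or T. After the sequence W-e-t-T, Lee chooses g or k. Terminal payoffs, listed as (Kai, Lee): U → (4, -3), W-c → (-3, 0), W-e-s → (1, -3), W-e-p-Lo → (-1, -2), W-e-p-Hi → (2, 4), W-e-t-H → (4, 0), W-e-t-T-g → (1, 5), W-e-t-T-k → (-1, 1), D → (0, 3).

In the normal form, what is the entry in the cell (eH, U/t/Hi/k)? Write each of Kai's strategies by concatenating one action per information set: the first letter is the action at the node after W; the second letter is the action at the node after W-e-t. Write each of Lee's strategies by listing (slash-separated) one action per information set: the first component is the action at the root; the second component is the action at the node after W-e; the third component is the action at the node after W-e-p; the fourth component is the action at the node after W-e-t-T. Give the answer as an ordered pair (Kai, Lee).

Trace the play path from the root:
  Lee plays U
→ terminal payoff (4, -3).
(Kai's choice at the node after W is never reached on this path, so it doesn't affect the outcome.)

(4, -3)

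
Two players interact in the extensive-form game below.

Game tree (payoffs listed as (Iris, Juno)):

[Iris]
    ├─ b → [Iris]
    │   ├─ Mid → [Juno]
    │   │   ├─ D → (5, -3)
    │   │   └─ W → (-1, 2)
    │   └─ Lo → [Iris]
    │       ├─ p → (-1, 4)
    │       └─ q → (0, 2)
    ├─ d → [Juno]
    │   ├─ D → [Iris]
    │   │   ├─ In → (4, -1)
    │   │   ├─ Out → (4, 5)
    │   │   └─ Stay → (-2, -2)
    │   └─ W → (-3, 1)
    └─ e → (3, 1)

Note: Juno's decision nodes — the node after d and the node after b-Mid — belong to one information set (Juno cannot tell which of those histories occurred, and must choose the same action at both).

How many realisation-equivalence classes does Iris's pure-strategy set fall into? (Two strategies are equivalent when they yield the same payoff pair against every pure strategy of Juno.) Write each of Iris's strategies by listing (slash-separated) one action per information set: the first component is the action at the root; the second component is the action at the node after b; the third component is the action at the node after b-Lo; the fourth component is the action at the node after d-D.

7

Iris has 36 pure strategies: b/Mid/p/In, b/Mid/p/Out, b/Mid/p/Stay, b/Mid/q/In, b/Mid/q/Out, b/Mid/q/Stay, b/Lo/p/In, b/Lo/p/Out, b/Lo/p/Stay, b/Lo/q/In, b/Lo/q/Out, b/Lo/q/Stay, d/Mid/p/In, d/Mid/p/Out, d/Mid/p/Stay, d/Mid/q/In, d/Mid/q/Out, d/Mid/q/Stay, d/Lo/p/In, d/Lo/p/Out, d/Lo/p/Stay, d/Lo/q/In, d/Lo/q/Out, d/Lo/q/Stay, e/Mid/p/In, e/Mid/p/Out, e/Mid/p/Stay, e/Mid/q/In, e/Mid/q/Out, e/Mid/q/Stay, e/Lo/p/In, e/Lo/p/Out, e/Lo/p/Stay, e/Lo/q/In, e/Lo/q/Out, e/Lo/q/Stay. Columns: D, W.
{b/Mid/p/In, b/Mid/p/Out, b/Mid/p/Stay, b/Mid/q/In, b/Mid/q/Out, b/Mid/q/Stay} → row (5,-3) (-1,2)
{b/Lo/p/In, b/Lo/p/Out, b/Lo/p/Stay} → row (-1,4) (-1,4)
{b/Lo/q/In, b/Lo/q/Out, b/Lo/q/Stay} → row (0,2) (0,2)
{d/Mid/p/In, d/Mid/q/In, d/Lo/p/In, d/Lo/q/In} → row (4,-1) (-3,1)
{d/Mid/p/Out, d/Mid/q/Out, d/Lo/p/Out, d/Lo/q/Out} → row (4,5) (-3,1)
{d/Mid/p/Stay, d/Mid/q/Stay, d/Lo/p/Stay, d/Lo/q/Stay} → row (-2,-2) (-3,1)
{e/Mid/p/In, e/Mid/p/Out, e/Mid/p/Stay, e/Mid/q/In, e/Mid/q/Out, e/Mid/q/Stay, e/Lo/p/In, e/Lo/p/Out, e/Lo/p/Stay, e/Lo/q/In, e/Lo/q/Out, e/Lo/q/Stay} → row (3,1) (3,1)
That's 7 distinct rows out of 36 strategies.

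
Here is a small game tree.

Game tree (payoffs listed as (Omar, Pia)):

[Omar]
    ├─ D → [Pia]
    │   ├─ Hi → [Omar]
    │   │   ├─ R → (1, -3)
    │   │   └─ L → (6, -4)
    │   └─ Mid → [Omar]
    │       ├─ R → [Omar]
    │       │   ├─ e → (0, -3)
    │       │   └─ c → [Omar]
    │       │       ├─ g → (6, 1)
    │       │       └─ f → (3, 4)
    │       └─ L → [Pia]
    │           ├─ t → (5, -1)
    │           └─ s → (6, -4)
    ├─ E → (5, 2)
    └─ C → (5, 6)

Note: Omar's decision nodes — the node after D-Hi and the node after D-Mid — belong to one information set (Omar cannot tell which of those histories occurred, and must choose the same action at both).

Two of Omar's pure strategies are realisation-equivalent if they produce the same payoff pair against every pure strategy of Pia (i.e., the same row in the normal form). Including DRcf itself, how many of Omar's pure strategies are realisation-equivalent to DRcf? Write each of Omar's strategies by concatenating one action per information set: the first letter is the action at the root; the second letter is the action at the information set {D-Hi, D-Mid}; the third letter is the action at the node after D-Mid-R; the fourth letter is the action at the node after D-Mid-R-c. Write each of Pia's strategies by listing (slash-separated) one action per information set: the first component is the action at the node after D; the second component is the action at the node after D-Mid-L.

1

Row for DRcf (columns Hi/t, Hi/s, Mid/t, Mid/s): (1,-3) (1,-3) (3,4) (3,4).
Every one of Omar's information sets is on the play path for some reply by Pia when Omar follows DRcf.
Changing the action at any of them therefore changes at least one column, so only DRcf itself gives this row.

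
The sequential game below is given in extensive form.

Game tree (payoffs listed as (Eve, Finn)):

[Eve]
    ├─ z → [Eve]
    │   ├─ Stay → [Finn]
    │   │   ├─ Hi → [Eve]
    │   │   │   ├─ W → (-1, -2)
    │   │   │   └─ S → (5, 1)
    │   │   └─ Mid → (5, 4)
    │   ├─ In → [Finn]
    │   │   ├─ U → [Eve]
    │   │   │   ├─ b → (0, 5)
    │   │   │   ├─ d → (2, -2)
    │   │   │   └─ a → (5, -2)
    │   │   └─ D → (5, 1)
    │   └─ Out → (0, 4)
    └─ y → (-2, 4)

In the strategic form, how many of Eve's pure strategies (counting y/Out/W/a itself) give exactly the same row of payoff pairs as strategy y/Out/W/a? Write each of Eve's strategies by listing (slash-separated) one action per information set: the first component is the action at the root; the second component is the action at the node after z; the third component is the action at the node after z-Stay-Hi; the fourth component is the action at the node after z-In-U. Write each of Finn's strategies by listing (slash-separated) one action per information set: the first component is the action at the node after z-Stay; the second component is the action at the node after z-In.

18

Row for y/Out/W/a (columns Hi/U, Hi/D, Mid/U, Mid/D): (-2,4) (-2,4) (-2,4) (-2,4).
Under y/Out/W/a, Eve's choice at the node after z and at the node after z-Stay-Hi and at the node after z-In-U can never be reached regardless of what Finn does, so varying those choices leaves every outcome unchanged.
Holding the reachable choices fixed and varying the unreachable ones freely already gives 3 × 2 × 3 = 18 equivalent strategies.
No other strategy reproduces this row, so those 18 are the full class: y/Stay/W/b, y/Stay/W/d, y/Stay/W/a, y/Stay/S/b, y/Stay/S/d, y/Stay/S/a, y/In/W/b, y/In/W/d, y/In/W/a, y/In/S/b, y/In/S/d, y/In/S/a, y/Out/W/b, y/Out/W/d, y/Out/W/a, y/Out/S/b, y/Out/S/d, y/Out/S/a.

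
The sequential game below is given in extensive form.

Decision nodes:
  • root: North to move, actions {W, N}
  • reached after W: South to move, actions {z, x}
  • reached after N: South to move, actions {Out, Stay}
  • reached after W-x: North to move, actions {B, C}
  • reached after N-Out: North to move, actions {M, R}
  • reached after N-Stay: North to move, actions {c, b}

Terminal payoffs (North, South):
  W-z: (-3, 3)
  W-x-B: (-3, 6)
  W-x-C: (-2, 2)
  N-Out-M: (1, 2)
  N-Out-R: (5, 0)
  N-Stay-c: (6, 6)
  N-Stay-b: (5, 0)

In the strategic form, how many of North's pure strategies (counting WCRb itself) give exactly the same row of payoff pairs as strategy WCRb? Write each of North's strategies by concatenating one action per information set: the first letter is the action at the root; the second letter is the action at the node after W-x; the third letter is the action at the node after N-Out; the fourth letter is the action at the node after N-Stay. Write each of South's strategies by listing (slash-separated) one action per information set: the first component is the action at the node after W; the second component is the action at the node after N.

Row for WCRb (columns z/Out, z/Stay, x/Out, x/Stay): (-3,3) (-3,3) (-2,2) (-2,2).
Under WCRb, North's choice at the node after N-Out and at the node after N-Stay can never be reached regardless of what South does, so varying those choices leaves every outcome unchanged.
Holding the reachable choices fixed and varying the unreachable ones freely already gives 2 × 2 = 4 equivalent strategies.
No other strategy reproduces this row, so those 4 are the full class: WCMc, WCMb, WCRc, WCRb.

4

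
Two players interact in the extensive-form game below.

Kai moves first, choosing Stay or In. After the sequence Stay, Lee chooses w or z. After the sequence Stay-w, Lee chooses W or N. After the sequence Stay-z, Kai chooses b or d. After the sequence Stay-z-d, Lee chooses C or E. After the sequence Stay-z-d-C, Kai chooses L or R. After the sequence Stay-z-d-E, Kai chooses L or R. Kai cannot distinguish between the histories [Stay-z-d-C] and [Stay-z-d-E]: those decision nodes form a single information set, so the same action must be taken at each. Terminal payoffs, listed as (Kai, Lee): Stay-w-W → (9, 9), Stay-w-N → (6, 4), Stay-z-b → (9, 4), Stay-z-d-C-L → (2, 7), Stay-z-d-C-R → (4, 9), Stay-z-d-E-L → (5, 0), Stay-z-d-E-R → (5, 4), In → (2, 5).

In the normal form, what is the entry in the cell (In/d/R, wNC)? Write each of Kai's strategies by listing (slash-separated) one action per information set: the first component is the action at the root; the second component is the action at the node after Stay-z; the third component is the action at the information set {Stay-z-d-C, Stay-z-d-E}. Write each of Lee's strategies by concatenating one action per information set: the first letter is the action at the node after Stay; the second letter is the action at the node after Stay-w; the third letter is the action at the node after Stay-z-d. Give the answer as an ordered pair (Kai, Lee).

(2, 5)

Trace the play path from the root:
  Kai plays In
→ terminal payoff (2, 5).
(Kai's choice at the node after Stay-z is never reached on this path, so it doesn't affect the outcome.)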